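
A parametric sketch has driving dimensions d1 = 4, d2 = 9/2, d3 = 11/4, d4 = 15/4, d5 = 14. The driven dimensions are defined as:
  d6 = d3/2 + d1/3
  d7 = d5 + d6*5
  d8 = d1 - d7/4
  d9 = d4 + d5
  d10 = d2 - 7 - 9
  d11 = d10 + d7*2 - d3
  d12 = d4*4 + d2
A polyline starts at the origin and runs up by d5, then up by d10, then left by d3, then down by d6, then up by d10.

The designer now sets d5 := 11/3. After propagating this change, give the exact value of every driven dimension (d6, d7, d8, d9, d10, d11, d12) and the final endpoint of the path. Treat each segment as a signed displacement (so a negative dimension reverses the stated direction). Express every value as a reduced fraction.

Apply edit: d5 := 11/3
  d6 = d3/2 + d1/3 = 65/24
  d7 = d5 + d6*5 = 413/24
  d8 = d1 - d7/4 = -29/96
  d9 = d4 + d5 = 89/12
  d10 = d2 - 7 - 9 = -23/2
  d11 = d10 + d7*2 - d3 = 121/6
  d12 = d4*4 + d2 = 39/2
Walk from origin (0, 0):
  seg 1: up by d5 = 11/3 → (0, 11/3)
  seg 2: up by d10 = -23/2 → (0, -47/6)
  seg 3: left by d3 = 11/4 → (-11/4, -47/6)
  seg 4: down by d6 = 65/24 → (-11/4, -253/24)
  seg 5: up by d10 = -23/2 → (-11/4, -529/24)

d6 = 65/24
d7 = 413/24
d8 = -29/96
d9 = 89/12
d10 = -23/2
d11 = 121/6
d12 = 39/2
endpoint = (-11/4, -529/24)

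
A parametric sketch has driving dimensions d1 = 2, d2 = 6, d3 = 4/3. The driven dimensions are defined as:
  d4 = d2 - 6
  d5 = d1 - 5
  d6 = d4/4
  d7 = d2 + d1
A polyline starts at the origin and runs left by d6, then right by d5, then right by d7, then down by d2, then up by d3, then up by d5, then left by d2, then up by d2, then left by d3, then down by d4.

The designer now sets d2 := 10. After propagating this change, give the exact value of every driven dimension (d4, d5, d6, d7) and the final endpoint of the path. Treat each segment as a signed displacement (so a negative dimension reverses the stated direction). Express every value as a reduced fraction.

d4 = 4
d5 = -3
d6 = 1
d7 = 12
endpoint = (-10/3, -17/3)

Apply edit: d2 := 10
  d4 = d2 - 6 = 4
  d5 = d1 - 5 = -3
  d6 = d4/4 = 1
  d7 = d2 + d1 = 12
Walk from origin (0, 0):
  seg 1: left by d6 = 1 → (-1, 0)
  seg 2: right by d5 = -3 → (-4, 0)
  seg 3: right by d7 = 12 → (8, 0)
  seg 4: down by d2 = 10 → (8, -10)
  seg 5: up by d3 = 4/3 → (8, -26/3)
  seg 6: up by d5 = -3 → (8, -35/3)
  seg 7: left by d2 = 10 → (-2, -35/3)
  seg 8: up by d2 = 10 → (-2, -5/3)
  seg 9: left by d3 = 4/3 → (-10/3, -5/3)
  seg 10: down by d4 = 4 → (-10/3, -17/3)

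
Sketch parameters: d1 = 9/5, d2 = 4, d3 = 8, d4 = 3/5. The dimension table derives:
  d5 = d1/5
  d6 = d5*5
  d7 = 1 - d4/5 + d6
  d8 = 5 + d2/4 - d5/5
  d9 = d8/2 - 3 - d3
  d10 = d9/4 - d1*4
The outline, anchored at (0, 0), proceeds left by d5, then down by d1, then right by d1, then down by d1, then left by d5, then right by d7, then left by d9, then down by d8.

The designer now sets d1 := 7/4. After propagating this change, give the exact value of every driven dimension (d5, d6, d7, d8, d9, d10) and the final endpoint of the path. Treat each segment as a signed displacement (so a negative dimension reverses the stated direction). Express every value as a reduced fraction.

d5 = 7/20
d6 = 7/4
d7 = 263/100
d8 = 593/100
d9 = -1607/200
d10 = -7207/800
endpoint = (2343/200, -943/100)

Apply edit: d1 := 7/4
  d5 = d1/5 = 7/20
  d6 = d5*5 = 7/4
  d7 = 1 - d4/5 + d6 = 263/100
  d8 = 5 + d2/4 - d5/5 = 593/100
  d9 = d8/2 - 3 - d3 = -1607/200
  d10 = d9/4 - d1*4 = -7207/800
Walk from origin (0, 0):
  seg 1: left by d5 = 7/20 → (-7/20, 0)
  seg 2: down by d1 = 7/4 → (-7/20, -7/4)
  seg 3: right by d1 = 7/4 → (7/5, -7/4)
  seg 4: down by d1 = 7/4 → (7/5, -7/2)
  seg 5: left by d5 = 7/20 → (21/20, -7/2)
  seg 6: right by d7 = 263/100 → (92/25, -7/2)
  seg 7: left by d9 = -1607/200 → (2343/200, -7/2)
  seg 8: down by d8 = 593/100 → (2343/200, -943/100)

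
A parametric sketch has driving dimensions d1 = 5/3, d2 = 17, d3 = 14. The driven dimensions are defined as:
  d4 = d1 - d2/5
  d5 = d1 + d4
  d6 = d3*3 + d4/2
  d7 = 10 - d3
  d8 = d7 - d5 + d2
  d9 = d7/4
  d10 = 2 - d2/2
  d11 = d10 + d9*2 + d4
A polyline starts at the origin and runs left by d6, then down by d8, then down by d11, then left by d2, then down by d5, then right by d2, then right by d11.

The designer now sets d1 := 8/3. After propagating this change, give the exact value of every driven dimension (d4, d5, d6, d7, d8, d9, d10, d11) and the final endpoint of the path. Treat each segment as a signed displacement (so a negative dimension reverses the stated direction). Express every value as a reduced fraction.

Apply edit: d1 := 8/3
  d4 = d1 - d2/5 = -11/15
  d5 = d1 + d4 = 29/15
  d6 = d3*3 + d4/2 = 1249/30
  d7 = 10 - d3 = -4
  d8 = d7 - d5 + d2 = 166/15
  d9 = d7/4 = -1
  d10 = 2 - d2/2 = -13/2
  d11 = d10 + d9*2 + d4 = -277/30
Walk from origin (0, 0):
  seg 1: left by d6 = 1249/30 → (-1249/30, 0)
  seg 2: down by d8 = 166/15 → (-1249/30, -166/15)
  seg 3: down by d11 = -277/30 → (-1249/30, -11/6)
  seg 4: left by d2 = 17 → (-1759/30, -11/6)
  seg 5: down by d5 = 29/15 → (-1759/30, -113/30)
  seg 6: right by d2 = 17 → (-1249/30, -113/30)
  seg 7: right by d11 = -277/30 → (-763/15, -113/30)

d4 = -11/15
d5 = 29/15
d6 = 1249/30
d7 = -4
d8 = 166/15
d9 = -1
d10 = -13/2
d11 = -277/30
endpoint = (-763/15, -113/30)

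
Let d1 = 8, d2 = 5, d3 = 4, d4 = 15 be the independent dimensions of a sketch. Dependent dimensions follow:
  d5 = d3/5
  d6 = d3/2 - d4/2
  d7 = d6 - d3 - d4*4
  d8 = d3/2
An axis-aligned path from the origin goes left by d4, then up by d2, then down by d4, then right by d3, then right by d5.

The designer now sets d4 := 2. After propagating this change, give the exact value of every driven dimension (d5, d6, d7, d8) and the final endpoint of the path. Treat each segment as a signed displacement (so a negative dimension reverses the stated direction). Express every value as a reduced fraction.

d5 = 4/5
d6 = 1
d7 = -11
d8 = 2
endpoint = (14/5, 3)

Apply edit: d4 := 2
  d5 = d3/5 = 4/5
  d6 = d3/2 - d4/2 = 1
  d7 = d6 - d3 - d4*4 = -11
  d8 = d3/2 = 2
Walk from origin (0, 0):
  seg 1: left by d4 = 2 → (-2, 0)
  seg 2: up by d2 = 5 → (-2, 5)
  seg 3: down by d4 = 2 → (-2, 3)
  seg 4: right by d3 = 4 → (2, 3)
  seg 5: right by d5 = 4/5 → (14/5, 3)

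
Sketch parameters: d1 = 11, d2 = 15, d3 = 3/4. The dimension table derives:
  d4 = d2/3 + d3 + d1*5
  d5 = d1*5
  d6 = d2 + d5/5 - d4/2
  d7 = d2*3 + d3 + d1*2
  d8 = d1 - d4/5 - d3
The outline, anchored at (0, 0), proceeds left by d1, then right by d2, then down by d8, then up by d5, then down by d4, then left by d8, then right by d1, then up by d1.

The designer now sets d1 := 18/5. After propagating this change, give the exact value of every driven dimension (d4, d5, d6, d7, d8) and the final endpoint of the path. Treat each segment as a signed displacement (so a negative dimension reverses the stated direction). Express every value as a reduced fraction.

Apply edit: d1 := 18/5
  d4 = d2/3 + d3 + d1*5 = 95/4
  d5 = d1*5 = 18
  d6 = d2 + d5/5 - d4/2 = 269/40
  d7 = d2*3 + d3 + d1*2 = 1059/20
  d8 = d1 - d4/5 - d3 = -19/10
Walk from origin (0, 0):
  seg 1: left by d1 = 18/5 → (-18/5, 0)
  seg 2: right by d2 = 15 → (57/5, 0)
  seg 3: down by d8 = -19/10 → (57/5, 19/10)
  seg 4: up by d5 = 18 → (57/5, 199/10)
  seg 5: down by d4 = 95/4 → (57/5, -77/20)
  seg 6: left by d8 = -19/10 → (133/10, -77/20)
  seg 7: right by d1 = 18/5 → (169/10, -77/20)
  seg 8: up by d1 = 18/5 → (169/10, -1/4)

d4 = 95/4
d5 = 18
d6 = 269/40
d7 = 1059/20
d8 = -19/10
endpoint = (169/10, -1/4)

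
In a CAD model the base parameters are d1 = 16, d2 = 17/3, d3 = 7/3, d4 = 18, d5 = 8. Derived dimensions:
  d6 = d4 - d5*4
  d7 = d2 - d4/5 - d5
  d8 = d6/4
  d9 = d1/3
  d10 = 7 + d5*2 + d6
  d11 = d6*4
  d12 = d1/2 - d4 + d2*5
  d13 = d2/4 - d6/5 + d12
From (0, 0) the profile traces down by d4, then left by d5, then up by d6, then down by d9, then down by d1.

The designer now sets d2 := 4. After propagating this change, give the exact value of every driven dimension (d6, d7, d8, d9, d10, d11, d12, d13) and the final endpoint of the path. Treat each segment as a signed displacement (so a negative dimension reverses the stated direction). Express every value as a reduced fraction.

Apply edit: d2 := 4
  d6 = d4 - d5*4 = -14
  d7 = d2 - d4/5 - d5 = -38/5
  d8 = d6/4 = -7/2
  d9 = d1/3 = 16/3
  d10 = 7 + d5*2 + d6 = 9
  d11 = d6*4 = -56
  d12 = d1/2 - d4 + d2*5 = 10
  d13 = d2/4 - d6/5 + d12 = 69/5
Walk from origin (0, 0):
  seg 1: down by d4 = 18 → (0, -18)
  seg 2: left by d5 = 8 → (-8, -18)
  seg 3: up by d6 = -14 → (-8, -32)
  seg 4: down by d9 = 16/3 → (-8, -112/3)
  seg 5: down by d1 = 16 → (-8, -160/3)

d6 = -14
d7 = -38/5
d8 = -7/2
d9 = 16/3
d10 = 9
d11 = -56
d12 = 10
d13 = 69/5
endpoint = (-8, -160/3)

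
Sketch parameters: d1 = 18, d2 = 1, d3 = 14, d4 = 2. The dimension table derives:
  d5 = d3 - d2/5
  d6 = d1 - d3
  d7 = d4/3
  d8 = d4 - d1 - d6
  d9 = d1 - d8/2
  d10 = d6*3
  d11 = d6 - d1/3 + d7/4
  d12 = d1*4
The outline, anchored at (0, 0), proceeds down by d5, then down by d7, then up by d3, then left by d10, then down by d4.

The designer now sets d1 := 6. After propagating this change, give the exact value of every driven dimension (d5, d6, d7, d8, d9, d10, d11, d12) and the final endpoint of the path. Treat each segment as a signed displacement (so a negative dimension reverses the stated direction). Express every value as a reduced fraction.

Apply edit: d1 := 6
  d5 = d3 - d2/5 = 69/5
  d6 = d1 - d3 = -8
  d7 = d4/3 = 2/3
  d8 = d4 - d1 - d6 = 4
  d9 = d1 - d8/2 = 4
  d10 = d6*3 = -24
  d11 = d6 - d1/3 + d7/4 = -59/6
  d12 = d1*4 = 24
Walk from origin (0, 0):
  seg 1: down by d5 = 69/5 → (0, -69/5)
  seg 2: down by d7 = 2/3 → (0, -217/15)
  seg 3: up by d3 = 14 → (0, -7/15)
  seg 4: left by d10 = -24 → (24, -7/15)
  seg 5: down by d4 = 2 → (24, -37/15)

d5 = 69/5
d6 = -8
d7 = 2/3
d8 = 4
d9 = 4
d10 = -24
d11 = -59/6
d12 = 24
endpoint = (24, -37/15)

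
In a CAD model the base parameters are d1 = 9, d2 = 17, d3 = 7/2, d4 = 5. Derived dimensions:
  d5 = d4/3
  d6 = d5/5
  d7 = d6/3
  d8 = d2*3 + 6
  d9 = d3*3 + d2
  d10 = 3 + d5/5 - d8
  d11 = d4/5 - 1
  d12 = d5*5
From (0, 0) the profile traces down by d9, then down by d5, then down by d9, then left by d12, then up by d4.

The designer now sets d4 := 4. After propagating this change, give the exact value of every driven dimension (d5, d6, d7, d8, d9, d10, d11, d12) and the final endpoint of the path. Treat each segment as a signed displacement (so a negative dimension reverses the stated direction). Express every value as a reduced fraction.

Apply edit: d4 := 4
  d5 = d4/3 = 4/3
  d6 = d5/5 = 4/15
  d7 = d6/3 = 4/45
  d8 = d2*3 + 6 = 57
  d9 = d3*3 + d2 = 55/2
  d10 = 3 + d5/5 - d8 = -806/15
  d11 = d4/5 - 1 = -1/5
  d12 = d5*5 = 20/3
Walk from origin (0, 0):
  seg 1: down by d9 = 55/2 → (0, -55/2)
  seg 2: down by d5 = 4/3 → (0, -173/6)
  seg 3: down by d9 = 55/2 → (0, -169/3)
  seg 4: left by d12 = 20/3 → (-20/3, -169/3)
  seg 5: up by d4 = 4 → (-20/3, -157/3)

d5 = 4/3
d6 = 4/15
d7 = 4/45
d8 = 57
d9 = 55/2
d10 = -806/15
d11 = -1/5
d12 = 20/3
endpoint = (-20/3, -157/3)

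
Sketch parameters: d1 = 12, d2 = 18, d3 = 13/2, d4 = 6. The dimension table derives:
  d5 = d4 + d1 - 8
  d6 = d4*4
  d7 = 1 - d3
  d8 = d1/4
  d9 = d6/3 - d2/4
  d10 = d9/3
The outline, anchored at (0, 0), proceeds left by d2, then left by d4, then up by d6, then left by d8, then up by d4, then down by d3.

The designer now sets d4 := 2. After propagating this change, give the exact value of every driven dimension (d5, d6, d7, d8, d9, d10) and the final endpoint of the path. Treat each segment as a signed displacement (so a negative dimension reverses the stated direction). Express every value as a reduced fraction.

Apply edit: d4 := 2
  d5 = d4 + d1 - 8 = 6
  d6 = d4*4 = 8
  d7 = 1 - d3 = -11/2
  d8 = d1/4 = 3
  d9 = d6/3 - d2/4 = -11/6
  d10 = d9/3 = -11/18
Walk from origin (0, 0):
  seg 1: left by d2 = 18 → (-18, 0)
  seg 2: left by d4 = 2 → (-20, 0)
  seg 3: up by d6 = 8 → (-20, 8)
  seg 4: left by d8 = 3 → (-23, 8)
  seg 5: up by d4 = 2 → (-23, 10)
  seg 6: down by d3 = 13/2 → (-23, 7/2)

d5 = 6
d6 = 8
d7 = -11/2
d8 = 3
d9 = -11/6
d10 = -11/18
endpoint = (-23, 7/2)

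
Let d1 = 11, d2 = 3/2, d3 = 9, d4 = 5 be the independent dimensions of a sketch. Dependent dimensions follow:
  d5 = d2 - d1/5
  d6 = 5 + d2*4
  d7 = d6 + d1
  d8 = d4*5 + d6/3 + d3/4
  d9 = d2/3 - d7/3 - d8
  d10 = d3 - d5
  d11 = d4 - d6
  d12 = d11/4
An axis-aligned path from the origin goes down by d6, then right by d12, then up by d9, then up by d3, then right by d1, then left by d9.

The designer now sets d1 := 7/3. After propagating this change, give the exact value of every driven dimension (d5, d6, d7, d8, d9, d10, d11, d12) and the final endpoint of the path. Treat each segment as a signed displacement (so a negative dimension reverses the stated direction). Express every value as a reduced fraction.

d5 = 31/30
d6 = 11
d7 = 40/3
d8 = 371/12
d9 = -1255/36
d10 = 239/30
d11 = -6
d12 = -3/2
endpoint = (1285/36, -1327/36)

Apply edit: d1 := 7/3
  d5 = d2 - d1/5 = 31/30
  d6 = 5 + d2*4 = 11
  d7 = d6 + d1 = 40/3
  d8 = d4*5 + d6/3 + d3/4 = 371/12
  d9 = d2/3 - d7/3 - d8 = -1255/36
  d10 = d3 - d5 = 239/30
  d11 = d4 - d6 = -6
  d12 = d11/4 = -3/2
Walk from origin (0, 0):
  seg 1: down by d6 = 11 → (0, -11)
  seg 2: right by d12 = -3/2 → (-3/2, -11)
  seg 3: up by d9 = -1255/36 → (-3/2, -1651/36)
  seg 4: up by d3 = 9 → (-3/2, -1327/36)
  seg 5: right by d1 = 7/3 → (5/6, -1327/36)
  seg 6: left by d9 = -1255/36 → (1285/36, -1327/36)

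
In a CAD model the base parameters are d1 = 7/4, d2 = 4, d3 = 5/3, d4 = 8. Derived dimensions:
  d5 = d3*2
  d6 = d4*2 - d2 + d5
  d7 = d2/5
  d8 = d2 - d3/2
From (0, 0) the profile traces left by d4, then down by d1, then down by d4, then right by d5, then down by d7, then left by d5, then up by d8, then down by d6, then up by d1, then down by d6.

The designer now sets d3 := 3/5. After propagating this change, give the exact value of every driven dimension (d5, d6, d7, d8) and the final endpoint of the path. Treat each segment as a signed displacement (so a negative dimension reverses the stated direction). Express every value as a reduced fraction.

d5 = 6/5
d6 = 66/5
d7 = 4/5
d8 = 37/10
endpoint = (-8, -63/2)

Apply edit: d3 := 3/5
  d5 = d3*2 = 6/5
  d6 = d4*2 - d2 + d5 = 66/5
  d7 = d2/5 = 4/5
  d8 = d2 - d3/2 = 37/10
Walk from origin (0, 0):
  seg 1: left by d4 = 8 → (-8, 0)
  seg 2: down by d1 = 7/4 → (-8, -7/4)
  seg 3: down by d4 = 8 → (-8, -39/4)
  seg 4: right by d5 = 6/5 → (-34/5, -39/4)
  seg 5: down by d7 = 4/5 → (-34/5, -211/20)
  seg 6: left by d5 = 6/5 → (-8, -211/20)
  seg 7: up by d8 = 37/10 → (-8, -137/20)
  seg 8: down by d6 = 66/5 → (-8, -401/20)
  seg 9: up by d1 = 7/4 → (-8, -183/10)
  seg 10: down by d6 = 66/5 → (-8, -63/2)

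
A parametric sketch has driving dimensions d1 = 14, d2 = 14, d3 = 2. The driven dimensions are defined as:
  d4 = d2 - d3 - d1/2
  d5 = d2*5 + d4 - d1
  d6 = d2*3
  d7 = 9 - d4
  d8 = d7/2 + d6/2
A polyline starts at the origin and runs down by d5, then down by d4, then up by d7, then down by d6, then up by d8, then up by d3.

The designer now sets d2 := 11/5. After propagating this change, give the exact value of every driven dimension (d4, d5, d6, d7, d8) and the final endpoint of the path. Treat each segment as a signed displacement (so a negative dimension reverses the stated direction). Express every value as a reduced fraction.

d4 = -34/5
d5 = -49/5
d6 = 33/5
d7 = 79/5
d8 = 56/5
endpoint = (0, 39)

Apply edit: d2 := 11/5
  d4 = d2 - d3 - d1/2 = -34/5
  d5 = d2*5 + d4 - d1 = -49/5
  d6 = d2*3 = 33/5
  d7 = 9 - d4 = 79/5
  d8 = d7/2 + d6/2 = 56/5
Walk from origin (0, 0):
  seg 1: down by d5 = -49/5 → (0, 49/5)
  seg 2: down by d4 = -34/5 → (0, 83/5)
  seg 3: up by d7 = 79/5 → (0, 162/5)
  seg 4: down by d6 = 33/5 → (0, 129/5)
  seg 5: up by d8 = 56/5 → (0, 37)
  seg 6: up by d3 = 2 → (0, 39)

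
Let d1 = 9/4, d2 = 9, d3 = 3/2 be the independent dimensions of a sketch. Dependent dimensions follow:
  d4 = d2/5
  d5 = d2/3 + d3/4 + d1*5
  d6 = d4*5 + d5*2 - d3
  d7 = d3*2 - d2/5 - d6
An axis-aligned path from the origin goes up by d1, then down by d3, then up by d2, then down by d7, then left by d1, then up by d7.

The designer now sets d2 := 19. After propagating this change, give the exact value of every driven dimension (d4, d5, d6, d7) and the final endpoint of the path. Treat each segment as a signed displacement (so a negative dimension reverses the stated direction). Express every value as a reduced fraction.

Apply edit: d2 := 19
  d4 = d2/5 = 19/5
  d5 = d2/3 + d3/4 + d1*5 = 431/24
  d6 = d4*5 + d5*2 - d3 = 641/12
  d7 = d3*2 - d2/5 - d6 = -3253/60
Walk from origin (0, 0):
  seg 1: up by d1 = 9/4 → (0, 9/4)
  seg 2: down by d3 = 3/2 → (0, 3/4)
  seg 3: up by d2 = 19 → (0, 79/4)
  seg 4: down by d7 = -3253/60 → (0, 2219/30)
  seg 5: left by d1 = 9/4 → (-9/4, 2219/30)
  seg 6: up by d7 = -3253/60 → (-9/4, 79/4)

d4 = 19/5
d5 = 431/24
d6 = 641/12
d7 = -3253/60
endpoint = (-9/4, 79/4)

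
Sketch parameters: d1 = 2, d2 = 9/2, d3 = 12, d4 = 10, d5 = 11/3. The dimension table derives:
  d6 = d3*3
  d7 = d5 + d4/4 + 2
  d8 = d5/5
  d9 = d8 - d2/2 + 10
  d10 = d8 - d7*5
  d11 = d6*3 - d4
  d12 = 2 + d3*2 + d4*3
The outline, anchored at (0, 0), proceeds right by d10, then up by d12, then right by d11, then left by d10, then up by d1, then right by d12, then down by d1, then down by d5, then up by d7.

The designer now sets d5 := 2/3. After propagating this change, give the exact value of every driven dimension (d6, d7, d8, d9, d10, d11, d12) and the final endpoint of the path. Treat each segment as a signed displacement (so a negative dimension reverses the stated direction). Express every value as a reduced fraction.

Apply edit: d5 := 2/3
  d6 = d3*3 = 36
  d7 = d5 + d4/4 + 2 = 31/6
  d8 = d5/5 = 2/15
  d9 = d8 - d2/2 + 10 = 473/60
  d10 = d8 - d7*5 = -257/10
  d11 = d6*3 - d4 = 98
  d12 = 2 + d3*2 + d4*3 = 56
Walk from origin (0, 0):
  seg 1: right by d10 = -257/10 → (-257/10, 0)
  seg 2: up by d12 = 56 → (-257/10, 56)
  seg 3: right by d11 = 98 → (723/10, 56)
  seg 4: left by d10 = -257/10 → (98, 56)
  seg 5: up by d1 = 2 → (98, 58)
  seg 6: right by d12 = 56 → (154, 58)
  seg 7: down by d1 = 2 → (154, 56)
  seg 8: down by d5 = 2/3 → (154, 166/3)
  seg 9: up by d7 = 31/6 → (154, 121/2)

d6 = 36
d7 = 31/6
d8 = 2/15
d9 = 473/60
d10 = -257/10
d11 = 98
d12 = 56
endpoint = (154, 121/2)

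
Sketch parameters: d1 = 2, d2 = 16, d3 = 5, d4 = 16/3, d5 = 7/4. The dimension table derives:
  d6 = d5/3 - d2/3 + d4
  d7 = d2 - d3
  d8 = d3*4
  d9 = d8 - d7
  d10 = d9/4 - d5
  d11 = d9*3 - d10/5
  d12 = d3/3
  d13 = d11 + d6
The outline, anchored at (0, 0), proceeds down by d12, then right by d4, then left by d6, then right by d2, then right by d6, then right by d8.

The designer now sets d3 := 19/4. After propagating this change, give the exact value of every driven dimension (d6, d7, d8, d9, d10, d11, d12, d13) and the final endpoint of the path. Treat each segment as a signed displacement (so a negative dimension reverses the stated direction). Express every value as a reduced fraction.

Apply edit: d3 := 19/4
  d6 = d5/3 - d2/3 + d4 = 7/12
  d7 = d2 - d3 = 45/4
  d8 = d3*4 = 19
  d9 = d8 - d7 = 31/4
  d10 = d9/4 - d5 = 3/16
  d11 = d9*3 - d10/5 = 1857/80
  d12 = d3/3 = 19/12
  d13 = d11 + d6 = 5711/240
Walk from origin (0, 0):
  seg 1: down by d12 = 19/12 → (0, -19/12)
  seg 2: right by d4 = 16/3 → (16/3, -19/12)
  seg 3: left by d6 = 7/12 → (19/4, -19/12)
  seg 4: right by d2 = 16 → (83/4, -19/12)
  seg 5: right by d6 = 7/12 → (64/3, -19/12)
  seg 6: right by d8 = 19 → (121/3, -19/12)

d6 = 7/12
d7 = 45/4
d8 = 19
d9 = 31/4
d10 = 3/16
d11 = 1857/80
d12 = 19/12
d13 = 5711/240
endpoint = (121/3, -19/12)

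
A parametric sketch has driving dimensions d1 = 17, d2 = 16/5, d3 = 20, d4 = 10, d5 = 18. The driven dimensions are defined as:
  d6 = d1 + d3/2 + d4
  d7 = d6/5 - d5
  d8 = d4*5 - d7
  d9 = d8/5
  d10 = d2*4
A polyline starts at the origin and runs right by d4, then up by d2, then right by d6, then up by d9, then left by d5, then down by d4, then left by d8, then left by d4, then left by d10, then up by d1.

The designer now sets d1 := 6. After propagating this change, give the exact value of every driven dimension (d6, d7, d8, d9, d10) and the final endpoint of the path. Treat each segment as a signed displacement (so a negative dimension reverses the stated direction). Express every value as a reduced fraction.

Apply edit: d1 := 6
  d6 = d1 + d3/2 + d4 = 26
  d7 = d6/5 - d5 = -64/5
  d8 = d4*5 - d7 = 314/5
  d9 = d8/5 = 314/25
  d10 = d2*4 = 64/5
Walk from origin (0, 0):
  seg 1: right by d4 = 10 → (10, 0)
  seg 2: up by d2 = 16/5 → (10, 16/5)
  seg 3: right by d6 = 26 → (36, 16/5)
  seg 4: up by d9 = 314/25 → (36, 394/25)
  seg 5: left by d5 = 18 → (18, 394/25)
  seg 6: down by d4 = 10 → (18, 144/25)
  seg 7: left by d8 = 314/5 → (-224/5, 144/25)
  seg 8: left by d4 = 10 → (-274/5, 144/25)
  seg 9: left by d10 = 64/5 → (-338/5, 144/25)
  seg 10: up by d1 = 6 → (-338/5, 294/25)

d6 = 26
d7 = -64/5
d8 = 314/5
d9 = 314/25
d10 = 64/5
endpoint = (-338/5, 294/25)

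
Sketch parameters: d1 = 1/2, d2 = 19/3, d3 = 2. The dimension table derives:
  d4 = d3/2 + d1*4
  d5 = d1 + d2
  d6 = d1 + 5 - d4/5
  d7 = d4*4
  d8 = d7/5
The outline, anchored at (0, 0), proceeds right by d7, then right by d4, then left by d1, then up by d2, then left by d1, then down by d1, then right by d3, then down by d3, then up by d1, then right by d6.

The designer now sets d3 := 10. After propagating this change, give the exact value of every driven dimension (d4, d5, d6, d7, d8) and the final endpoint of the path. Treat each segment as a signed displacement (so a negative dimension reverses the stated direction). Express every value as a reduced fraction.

d4 = 7
d5 = 41/6
d6 = 41/10
d7 = 28
d8 = 28/5
endpoint = (481/10, -11/3)

Apply edit: d3 := 10
  d4 = d3/2 + d1*4 = 7
  d5 = d1 + d2 = 41/6
  d6 = d1 + 5 - d4/5 = 41/10
  d7 = d4*4 = 28
  d8 = d7/5 = 28/5
Walk from origin (0, 0):
  seg 1: right by d7 = 28 → (28, 0)
  seg 2: right by d4 = 7 → (35, 0)
  seg 3: left by d1 = 1/2 → (69/2, 0)
  seg 4: up by d2 = 19/3 → (69/2, 19/3)
  seg 5: left by d1 = 1/2 → (34, 19/3)
  seg 6: down by d1 = 1/2 → (34, 35/6)
  seg 7: right by d3 = 10 → (44, 35/6)
  seg 8: down by d3 = 10 → (44, -25/6)
  seg 9: up by d1 = 1/2 → (44, -11/3)
  seg 10: right by d6 = 41/10 → (481/10, -11/3)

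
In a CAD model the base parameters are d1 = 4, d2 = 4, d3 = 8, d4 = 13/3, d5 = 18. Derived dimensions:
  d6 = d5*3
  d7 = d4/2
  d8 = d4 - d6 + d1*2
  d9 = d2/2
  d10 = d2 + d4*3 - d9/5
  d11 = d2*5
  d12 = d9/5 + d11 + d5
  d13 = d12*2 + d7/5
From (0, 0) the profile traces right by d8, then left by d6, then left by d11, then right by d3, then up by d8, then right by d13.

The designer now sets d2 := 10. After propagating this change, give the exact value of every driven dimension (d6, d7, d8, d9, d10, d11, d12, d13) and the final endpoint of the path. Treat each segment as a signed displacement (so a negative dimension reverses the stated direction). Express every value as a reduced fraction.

d6 = 54
d7 = 13/6
d8 = -125/3
d9 = 5
d10 = 22
d11 = 50
d12 = 69
d13 = 4153/30
endpoint = (23/30, -125/3)

Apply edit: d2 := 10
  d6 = d5*3 = 54
  d7 = d4/2 = 13/6
  d8 = d4 - d6 + d1*2 = -125/3
  d9 = d2/2 = 5
  d10 = d2 + d4*3 - d9/5 = 22
  d11 = d2*5 = 50
  d12 = d9/5 + d11 + d5 = 69
  d13 = d12*2 + d7/5 = 4153/30
Walk from origin (0, 0):
  seg 1: right by d8 = -125/3 → (-125/3, 0)
  seg 2: left by d6 = 54 → (-287/3, 0)
  seg 3: left by d11 = 50 → (-437/3, 0)
  seg 4: right by d3 = 8 → (-413/3, 0)
  seg 5: up by d8 = -125/3 → (-413/3, -125/3)
  seg 6: right by d13 = 4153/30 → (23/30, -125/3)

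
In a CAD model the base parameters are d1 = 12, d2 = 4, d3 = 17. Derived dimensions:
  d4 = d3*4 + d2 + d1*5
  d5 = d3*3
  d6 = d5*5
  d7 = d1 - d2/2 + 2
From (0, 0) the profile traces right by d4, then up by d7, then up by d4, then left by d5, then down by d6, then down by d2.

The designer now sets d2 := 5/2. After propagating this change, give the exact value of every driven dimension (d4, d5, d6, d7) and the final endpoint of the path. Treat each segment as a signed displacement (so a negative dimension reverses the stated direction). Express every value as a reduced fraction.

d4 = 261/2
d5 = 51
d6 = 255
d7 = 51/4
endpoint = (159/2, -457/4)

Apply edit: d2 := 5/2
  d4 = d3*4 + d2 + d1*5 = 261/2
  d5 = d3*3 = 51
  d6 = d5*5 = 255
  d7 = d1 - d2/2 + 2 = 51/4
Walk from origin (0, 0):
  seg 1: right by d4 = 261/2 → (261/2, 0)
  seg 2: up by d7 = 51/4 → (261/2, 51/4)
  seg 3: up by d4 = 261/2 → (261/2, 573/4)
  seg 4: left by d5 = 51 → (159/2, 573/4)
  seg 5: down by d6 = 255 → (159/2, -447/4)
  seg 6: down by d2 = 5/2 → (159/2, -457/4)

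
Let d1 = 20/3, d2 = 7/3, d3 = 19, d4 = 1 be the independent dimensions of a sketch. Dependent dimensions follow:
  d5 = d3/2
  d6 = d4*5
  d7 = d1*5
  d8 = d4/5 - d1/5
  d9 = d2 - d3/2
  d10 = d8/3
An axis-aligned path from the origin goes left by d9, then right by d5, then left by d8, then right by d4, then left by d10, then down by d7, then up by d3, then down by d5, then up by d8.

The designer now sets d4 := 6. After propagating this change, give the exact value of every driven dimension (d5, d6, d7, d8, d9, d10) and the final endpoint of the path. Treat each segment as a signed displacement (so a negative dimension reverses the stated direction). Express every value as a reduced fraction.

Apply edit: d4 := 6
  d5 = d3/2 = 19/2
  d6 = d4*5 = 30
  d7 = d1*5 = 100/3
  d8 = d4/5 - d1/5 = -2/15
  d9 = d2 - d3/2 = -43/6
  d10 = d8/3 = -2/45
Walk from origin (0, 0):
  seg 1: left by d9 = -43/6 → (43/6, 0)
  seg 2: right by d5 = 19/2 → (50/3, 0)
  seg 3: left by d8 = -2/15 → (84/5, 0)
  seg 4: right by d4 = 6 → (114/5, 0)
  seg 5: left by d10 = -2/45 → (1028/45, 0)
  seg 6: down by d7 = 100/3 → (1028/45, -100/3)
  seg 7: up by d3 = 19 → (1028/45, -43/3)
  seg 8: down by d5 = 19/2 → (1028/45, -143/6)
  seg 9: up by d8 = -2/15 → (1028/45, -719/30)

d5 = 19/2
d6 = 30
d7 = 100/3
d8 = -2/15
d9 = -43/6
d10 = -2/45
endpoint = (1028/45, -719/30)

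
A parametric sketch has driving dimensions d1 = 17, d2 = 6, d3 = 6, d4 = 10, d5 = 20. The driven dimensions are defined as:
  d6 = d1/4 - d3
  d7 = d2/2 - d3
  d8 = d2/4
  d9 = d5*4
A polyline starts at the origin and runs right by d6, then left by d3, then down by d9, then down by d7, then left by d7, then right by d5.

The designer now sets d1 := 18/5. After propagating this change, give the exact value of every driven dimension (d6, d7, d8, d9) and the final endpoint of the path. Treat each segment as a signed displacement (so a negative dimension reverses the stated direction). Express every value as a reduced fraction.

d6 = -51/10
d7 = -3
d8 = 3/2
d9 = 80
endpoint = (119/10, -77)

Apply edit: d1 := 18/5
  d6 = d1/4 - d3 = -51/10
  d7 = d2/2 - d3 = -3
  d8 = d2/4 = 3/2
  d9 = d5*4 = 80
Walk from origin (0, 0):
  seg 1: right by d6 = -51/10 → (-51/10, 0)
  seg 2: left by d3 = 6 → (-111/10, 0)
  seg 3: down by d9 = 80 → (-111/10, -80)
  seg 4: down by d7 = -3 → (-111/10, -77)
  seg 5: left by d7 = -3 → (-81/10, -77)
  seg 6: right by d5 = 20 → (119/10, -77)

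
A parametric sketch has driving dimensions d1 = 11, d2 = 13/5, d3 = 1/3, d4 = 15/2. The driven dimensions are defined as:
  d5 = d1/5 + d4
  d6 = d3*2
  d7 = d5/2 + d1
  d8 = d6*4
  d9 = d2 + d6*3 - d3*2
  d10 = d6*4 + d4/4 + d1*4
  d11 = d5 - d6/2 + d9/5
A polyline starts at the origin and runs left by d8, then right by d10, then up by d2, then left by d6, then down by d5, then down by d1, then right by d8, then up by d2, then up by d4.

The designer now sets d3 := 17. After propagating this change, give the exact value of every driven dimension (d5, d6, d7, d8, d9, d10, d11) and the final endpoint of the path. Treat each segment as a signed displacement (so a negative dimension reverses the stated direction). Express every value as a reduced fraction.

Apply edit: d3 := 17
  d5 = d1/5 + d4 = 97/10
  d6 = d3*2 = 34
  d7 = d5/2 + d1 = 317/20
  d8 = d6*4 = 136
  d9 = d2 + d6*3 - d3*2 = 353/5
  d10 = d6*4 + d4/4 + d1*4 = 1455/8
  d11 = d5 - d6/2 + d9/5 = 341/50
Walk from origin (0, 0):
  seg 1: left by d8 = 136 → (-136, 0)
  seg 2: right by d10 = 1455/8 → (367/8, 0)
  seg 3: up by d2 = 13/5 → (367/8, 13/5)
  seg 4: left by d6 = 34 → (95/8, 13/5)
  seg 5: down by d5 = 97/10 → (95/8, -71/10)
  seg 6: down by d1 = 11 → (95/8, -181/10)
  seg 7: right by d8 = 136 → (1183/8, -181/10)
  seg 8: up by d2 = 13/5 → (1183/8, -31/2)
  seg 9: up by d4 = 15/2 → (1183/8, -8)

d5 = 97/10
d6 = 34
d7 = 317/20
d8 = 136
d9 = 353/5
d10 = 1455/8
d11 = 341/50
endpoint = (1183/8, -8)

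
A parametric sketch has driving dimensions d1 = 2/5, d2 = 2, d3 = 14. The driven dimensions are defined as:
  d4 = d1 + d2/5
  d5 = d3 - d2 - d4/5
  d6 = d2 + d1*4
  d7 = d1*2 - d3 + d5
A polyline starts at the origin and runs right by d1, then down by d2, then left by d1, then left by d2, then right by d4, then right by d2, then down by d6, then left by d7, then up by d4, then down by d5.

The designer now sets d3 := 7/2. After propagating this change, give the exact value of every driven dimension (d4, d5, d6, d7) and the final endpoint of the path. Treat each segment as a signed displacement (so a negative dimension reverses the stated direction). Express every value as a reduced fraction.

Apply edit: d3 := 7/2
  d4 = d1 + d2/5 = 4/5
  d5 = d3 - d2 - d4/5 = 67/50
  d6 = d2 + d1*4 = 18/5
  d7 = d1*2 - d3 + d5 = -34/25
Walk from origin (0, 0):
  seg 1: right by d1 = 2/5 → (2/5, 0)
  seg 2: down by d2 = 2 → (2/5, -2)
  seg 3: left by d1 = 2/5 → (0, -2)
  seg 4: left by d2 = 2 → (-2, -2)
  seg 5: right by d4 = 4/5 → (-6/5, -2)
  seg 6: right by d2 = 2 → (4/5, -2)
  seg 7: down by d6 = 18/5 → (4/5, -28/5)
  seg 8: left by d7 = -34/25 → (54/25, -28/5)
  seg 9: up by d4 = 4/5 → (54/25, -24/5)
  seg 10: down by d5 = 67/50 → (54/25, -307/50)

d4 = 4/5
d5 = 67/50
d6 = 18/5
d7 = -34/25
endpoint = (54/25, -307/50)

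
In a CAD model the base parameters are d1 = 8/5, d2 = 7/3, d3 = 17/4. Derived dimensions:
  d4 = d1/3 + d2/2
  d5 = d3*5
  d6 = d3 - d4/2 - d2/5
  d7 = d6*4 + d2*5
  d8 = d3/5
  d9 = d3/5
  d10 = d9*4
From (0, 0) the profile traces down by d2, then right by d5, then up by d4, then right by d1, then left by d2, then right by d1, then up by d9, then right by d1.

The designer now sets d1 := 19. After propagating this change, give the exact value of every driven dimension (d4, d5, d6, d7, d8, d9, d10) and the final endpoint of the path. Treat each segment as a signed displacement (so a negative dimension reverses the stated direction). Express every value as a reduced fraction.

Apply edit: d1 := 19
  d4 = d1/3 + d2/2 = 15/2
  d5 = d3*5 = 85/4
  d6 = d3 - d4/2 - d2/5 = 1/30
  d7 = d6*4 + d2*5 = 59/5
  d8 = d3/5 = 17/20
  d9 = d3/5 = 17/20
  d10 = d9*4 = 17/5
Walk from origin (0, 0):
  seg 1: down by d2 = 7/3 → (0, -7/3)
  seg 2: right by d5 = 85/4 → (85/4, -7/3)
  seg 3: up by d4 = 15/2 → (85/4, 31/6)
  seg 4: right by d1 = 19 → (161/4, 31/6)
  seg 5: left by d2 = 7/3 → (455/12, 31/6)
  seg 6: right by d1 = 19 → (683/12, 31/6)
  seg 7: up by d9 = 17/20 → (683/12, 361/60)
  seg 8: right by d1 = 19 → (911/12, 361/60)

d4 = 15/2
d5 = 85/4
d6 = 1/30
d7 = 59/5
d8 = 17/20
d9 = 17/20
d10 = 17/5
endpoint = (911/12, 361/60)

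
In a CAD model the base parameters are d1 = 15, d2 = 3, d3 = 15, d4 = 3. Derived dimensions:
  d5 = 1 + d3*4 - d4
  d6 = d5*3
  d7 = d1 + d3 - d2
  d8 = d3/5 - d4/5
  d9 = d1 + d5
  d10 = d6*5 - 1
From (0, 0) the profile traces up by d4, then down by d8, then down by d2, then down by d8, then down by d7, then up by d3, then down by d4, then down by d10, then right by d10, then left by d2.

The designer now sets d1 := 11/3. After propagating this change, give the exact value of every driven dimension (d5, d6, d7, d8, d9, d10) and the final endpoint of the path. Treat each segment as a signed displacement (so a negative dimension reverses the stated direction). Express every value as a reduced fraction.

d5 = 58
d6 = 174
d7 = 47/3
d8 = 12/5
d9 = 185/3
d10 = 869
endpoint = (866, -13162/15)

Apply edit: d1 := 11/3
  d5 = 1 + d3*4 - d4 = 58
  d6 = d5*3 = 174
  d7 = d1 + d3 - d2 = 47/3
  d8 = d3/5 - d4/5 = 12/5
  d9 = d1 + d5 = 185/3
  d10 = d6*5 - 1 = 869
Walk from origin (0, 0):
  seg 1: up by d4 = 3 → (0, 3)
  seg 2: down by d8 = 12/5 → (0, 3/5)
  seg 3: down by d2 = 3 → (0, -12/5)
  seg 4: down by d8 = 12/5 → (0, -24/5)
  seg 5: down by d7 = 47/3 → (0, -307/15)
  seg 6: up by d3 = 15 → (0, -82/15)
  seg 7: down by d4 = 3 → (0, -127/15)
  seg 8: down by d10 = 869 → (0, -13162/15)
  seg 9: right by d10 = 869 → (869, -13162/15)
  seg 10: left by d2 = 3 → (866, -13162/15)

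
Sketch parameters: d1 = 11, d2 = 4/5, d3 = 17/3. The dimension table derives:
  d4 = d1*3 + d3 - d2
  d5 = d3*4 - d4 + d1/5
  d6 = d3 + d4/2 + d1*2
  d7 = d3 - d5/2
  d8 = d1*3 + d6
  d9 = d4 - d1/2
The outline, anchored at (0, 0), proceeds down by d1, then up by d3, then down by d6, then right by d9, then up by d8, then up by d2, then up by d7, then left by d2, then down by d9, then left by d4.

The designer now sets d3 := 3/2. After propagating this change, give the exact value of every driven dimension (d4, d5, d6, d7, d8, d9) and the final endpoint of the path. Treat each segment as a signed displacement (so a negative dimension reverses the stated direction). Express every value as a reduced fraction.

d4 = 337/10
d5 = -51/2
d6 = 807/20
d7 = 57/4
d8 = 1467/20
d9 = 141/5
endpoint = (-63/10, 207/20)

Apply edit: d3 := 3/2
  d4 = d1*3 + d3 - d2 = 337/10
  d5 = d3*4 - d4 + d1/5 = -51/2
  d6 = d3 + d4/2 + d1*2 = 807/20
  d7 = d3 - d5/2 = 57/4
  d8 = d1*3 + d6 = 1467/20
  d9 = d4 - d1/2 = 141/5
Walk from origin (0, 0):
  seg 1: down by d1 = 11 → (0, -11)
  seg 2: up by d3 = 3/2 → (0, -19/2)
  seg 3: down by d6 = 807/20 → (0, -997/20)
  seg 4: right by d9 = 141/5 → (141/5, -997/20)
  seg 5: up by d8 = 1467/20 → (141/5, 47/2)
  seg 6: up by d2 = 4/5 → (141/5, 243/10)
  seg 7: up by d7 = 57/4 → (141/5, 771/20)
  seg 8: left by d2 = 4/5 → (137/5, 771/20)
  seg 9: down by d9 = 141/5 → (137/5, 207/20)
  seg 10: left by d4 = 337/10 → (-63/10, 207/20)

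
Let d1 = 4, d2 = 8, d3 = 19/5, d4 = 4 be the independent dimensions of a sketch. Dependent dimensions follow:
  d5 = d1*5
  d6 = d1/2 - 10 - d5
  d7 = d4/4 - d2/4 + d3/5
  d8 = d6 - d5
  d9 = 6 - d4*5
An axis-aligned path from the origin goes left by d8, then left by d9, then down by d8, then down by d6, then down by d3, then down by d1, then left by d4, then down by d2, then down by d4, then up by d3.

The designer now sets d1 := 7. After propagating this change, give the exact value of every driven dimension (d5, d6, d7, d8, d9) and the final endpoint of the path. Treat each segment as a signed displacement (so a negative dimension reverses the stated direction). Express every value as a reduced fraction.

d5 = 35
d6 = -83/2
d7 = -6/25
d8 = -153/2
d9 = -14
endpoint = (173/2, 99)

Apply edit: d1 := 7
  d5 = d1*5 = 35
  d6 = d1/2 - 10 - d5 = -83/2
  d7 = d4/4 - d2/4 + d3/5 = -6/25
  d8 = d6 - d5 = -153/2
  d9 = 6 - d4*5 = -14
Walk from origin (0, 0):
  seg 1: left by d8 = -153/2 → (153/2, 0)
  seg 2: left by d9 = -14 → (181/2, 0)
  seg 3: down by d8 = -153/2 → (181/2, 153/2)
  seg 4: down by d6 = -83/2 → (181/2, 118)
  seg 5: down by d3 = 19/5 → (181/2, 571/5)
  seg 6: down by d1 = 7 → (181/2, 536/5)
  seg 7: left by d4 = 4 → (173/2, 536/5)
  seg 8: down by d2 = 8 → (173/2, 496/5)
  seg 9: down by d4 = 4 → (173/2, 476/5)
  seg 10: up by d3 = 19/5 → (173/2, 99)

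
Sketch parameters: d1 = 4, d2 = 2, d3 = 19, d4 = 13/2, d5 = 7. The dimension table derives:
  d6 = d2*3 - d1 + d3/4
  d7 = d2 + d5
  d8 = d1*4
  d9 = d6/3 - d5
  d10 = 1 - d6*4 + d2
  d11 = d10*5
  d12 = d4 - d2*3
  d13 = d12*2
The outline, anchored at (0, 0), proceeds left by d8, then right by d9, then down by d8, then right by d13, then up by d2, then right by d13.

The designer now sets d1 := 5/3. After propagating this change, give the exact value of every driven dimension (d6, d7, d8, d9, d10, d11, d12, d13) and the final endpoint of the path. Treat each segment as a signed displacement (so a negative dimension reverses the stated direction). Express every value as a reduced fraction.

Apply edit: d1 := 5/3
  d6 = d2*3 - d1 + d3/4 = 109/12
  d7 = d2 + d5 = 9
  d8 = d1*4 = 20/3
  d9 = d6/3 - d5 = -143/36
  d10 = 1 - d6*4 + d2 = -100/3
  d11 = d10*5 = -500/3
  d12 = d4 - d2*3 = 1/2
  d13 = d12*2 = 1
Walk from origin (0, 0):
  seg 1: left by d8 = 20/3 → (-20/3, 0)
  seg 2: right by d9 = -143/36 → (-383/36, 0)
  seg 3: down by d8 = 20/3 → (-383/36, -20/3)
  seg 4: right by d13 = 1 → (-347/36, -20/3)
  seg 5: up by d2 = 2 → (-347/36, -14/3)
  seg 6: right by d13 = 1 → (-311/36, -14/3)

d6 = 109/12
d7 = 9
d8 = 20/3
d9 = -143/36
d10 = -100/3
d11 = -500/3
d12 = 1/2
d13 = 1
endpoint = (-311/36, -14/3)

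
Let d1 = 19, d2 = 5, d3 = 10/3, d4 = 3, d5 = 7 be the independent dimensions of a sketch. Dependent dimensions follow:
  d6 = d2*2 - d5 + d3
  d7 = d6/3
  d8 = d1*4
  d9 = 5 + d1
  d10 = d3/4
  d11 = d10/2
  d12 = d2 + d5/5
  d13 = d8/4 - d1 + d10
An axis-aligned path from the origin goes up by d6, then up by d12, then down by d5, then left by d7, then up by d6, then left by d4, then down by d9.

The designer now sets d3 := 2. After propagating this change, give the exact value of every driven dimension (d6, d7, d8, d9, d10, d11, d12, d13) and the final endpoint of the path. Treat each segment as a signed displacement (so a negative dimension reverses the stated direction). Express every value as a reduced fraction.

d6 = 5
d7 = 5/3
d8 = 76
d9 = 24
d10 = 1/2
d11 = 1/4
d12 = 32/5
d13 = 1/2
endpoint = (-14/3, -73/5)

Apply edit: d3 := 2
  d6 = d2*2 - d5 + d3 = 5
  d7 = d6/3 = 5/3
  d8 = d1*4 = 76
  d9 = 5 + d1 = 24
  d10 = d3/4 = 1/2
  d11 = d10/2 = 1/4
  d12 = d2 + d5/5 = 32/5
  d13 = d8/4 - d1 + d10 = 1/2
Walk from origin (0, 0):
  seg 1: up by d6 = 5 → (0, 5)
  seg 2: up by d12 = 32/5 → (0, 57/5)
  seg 3: down by d5 = 7 → (0, 22/5)
  seg 4: left by d7 = 5/3 → (-5/3, 22/5)
  seg 5: up by d6 = 5 → (-5/3, 47/5)
  seg 6: left by d4 = 3 → (-14/3, 47/5)
  seg 7: down by d9 = 24 → (-14/3, -73/5)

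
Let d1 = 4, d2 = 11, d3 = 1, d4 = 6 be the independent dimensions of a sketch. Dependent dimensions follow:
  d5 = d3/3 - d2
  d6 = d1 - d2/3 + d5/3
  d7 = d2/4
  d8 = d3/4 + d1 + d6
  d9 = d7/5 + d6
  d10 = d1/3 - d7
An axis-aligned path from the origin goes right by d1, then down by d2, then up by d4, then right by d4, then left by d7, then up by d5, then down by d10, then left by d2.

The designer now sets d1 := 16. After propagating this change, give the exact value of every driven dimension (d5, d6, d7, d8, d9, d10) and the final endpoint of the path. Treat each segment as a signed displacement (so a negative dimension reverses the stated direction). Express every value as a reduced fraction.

d5 = -32/3
d6 = 79/9
d7 = 11/4
d8 = 901/36
d9 = 1679/180
d10 = 31/12
endpoint = (33/4, -73/4)

Apply edit: d1 := 16
  d5 = d3/3 - d2 = -32/3
  d6 = d1 - d2/3 + d5/3 = 79/9
  d7 = d2/4 = 11/4
  d8 = d3/4 + d1 + d6 = 901/36
  d9 = d7/5 + d6 = 1679/180
  d10 = d1/3 - d7 = 31/12
Walk from origin (0, 0):
  seg 1: right by d1 = 16 → (16, 0)
  seg 2: down by d2 = 11 → (16, -11)
  seg 3: up by d4 = 6 → (16, -5)
  seg 4: right by d4 = 6 → (22, -5)
  seg 5: left by d7 = 11/4 → (77/4, -5)
  seg 6: up by d5 = -32/3 → (77/4, -47/3)
  seg 7: down by d10 = 31/12 → (77/4, -73/4)
  seg 8: left by d2 = 11 → (33/4, -73/4)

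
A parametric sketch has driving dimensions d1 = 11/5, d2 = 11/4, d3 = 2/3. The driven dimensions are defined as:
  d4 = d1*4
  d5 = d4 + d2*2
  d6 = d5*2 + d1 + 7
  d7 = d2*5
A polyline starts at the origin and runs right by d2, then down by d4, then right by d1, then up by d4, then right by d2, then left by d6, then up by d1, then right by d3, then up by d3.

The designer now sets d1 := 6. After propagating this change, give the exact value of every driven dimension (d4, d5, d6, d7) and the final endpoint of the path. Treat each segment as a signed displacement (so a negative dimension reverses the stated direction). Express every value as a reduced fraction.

d4 = 24
d5 = 59/2
d6 = 72
d7 = 55/4
endpoint = (-359/6, 20/3)

Apply edit: d1 := 6
  d4 = d1*4 = 24
  d5 = d4 + d2*2 = 59/2
  d6 = d5*2 + d1 + 7 = 72
  d7 = d2*5 = 55/4
Walk from origin (0, 0):
  seg 1: right by d2 = 11/4 → (11/4, 0)
  seg 2: down by d4 = 24 → (11/4, -24)
  seg 3: right by d1 = 6 → (35/4, -24)
  seg 4: up by d4 = 24 → (35/4, 0)
  seg 5: right by d2 = 11/4 → (23/2, 0)
  seg 6: left by d6 = 72 → (-121/2, 0)
  seg 7: up by d1 = 6 → (-121/2, 6)
  seg 8: right by d3 = 2/3 → (-359/6, 6)
  seg 9: up by d3 = 2/3 → (-359/6, 20/3)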